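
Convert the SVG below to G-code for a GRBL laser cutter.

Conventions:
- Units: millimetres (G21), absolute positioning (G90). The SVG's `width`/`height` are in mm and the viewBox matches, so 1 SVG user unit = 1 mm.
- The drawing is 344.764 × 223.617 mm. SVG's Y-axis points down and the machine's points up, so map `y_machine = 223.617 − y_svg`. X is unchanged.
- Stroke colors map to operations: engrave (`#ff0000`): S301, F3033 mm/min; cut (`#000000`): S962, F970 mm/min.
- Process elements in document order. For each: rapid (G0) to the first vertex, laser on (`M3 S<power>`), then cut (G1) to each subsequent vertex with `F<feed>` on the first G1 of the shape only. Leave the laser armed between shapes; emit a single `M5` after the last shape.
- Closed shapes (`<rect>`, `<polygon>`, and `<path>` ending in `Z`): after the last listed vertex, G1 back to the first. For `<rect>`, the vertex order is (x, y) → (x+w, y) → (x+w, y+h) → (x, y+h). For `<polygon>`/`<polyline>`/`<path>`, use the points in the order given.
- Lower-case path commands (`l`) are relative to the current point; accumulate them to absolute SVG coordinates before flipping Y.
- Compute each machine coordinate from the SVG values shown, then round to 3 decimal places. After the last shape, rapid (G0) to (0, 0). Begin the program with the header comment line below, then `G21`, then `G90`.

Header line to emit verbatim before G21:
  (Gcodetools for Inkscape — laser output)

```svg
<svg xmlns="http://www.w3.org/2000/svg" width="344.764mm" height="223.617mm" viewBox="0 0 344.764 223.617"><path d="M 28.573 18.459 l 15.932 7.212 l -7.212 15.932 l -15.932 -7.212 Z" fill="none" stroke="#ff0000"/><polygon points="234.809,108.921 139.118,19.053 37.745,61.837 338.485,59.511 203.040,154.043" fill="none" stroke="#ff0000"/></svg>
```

(Gcodetools for Inkscape — laser output)
G21
G90
G0 X28.573 Y205.158
M3 S301
G1 X44.505 Y197.946 F3033
G1 X37.293 Y182.014
G1 X21.361 Y189.226
G1 X28.573 Y205.158
G0 X234.809 Y114.696
M3 S301
G1 X139.118 Y204.564 F3033
G1 X37.745 Y161.780
G1 X338.485 Y164.106
G1 X203.040 Y69.574
G1 X234.809 Y114.696
M5
G0 X0.000 Y0.000

viewBox `0 0 344.764 223.617` with mm width/height → 1 unit = 1 mm. Flip: y_m = 223.617 − y_svg.

**Shape 1** — `<path>` regular polygon, stroke `#ff0000` → engrave (S301, F3033). Machine vertices: (28.573,205.158) → (44.505,197.946) → (37.293,182.014) → (21.361,189.226) → (28.573,205.158). Closed: final G1 returns to the first vertex.

**Shape 2** — `<polygon>` closed polygon, stroke `#ff0000` → engrave (S301, F3033). Machine vertices: (234.809,114.696) → (139.118,204.564) → (37.745,161.780) → (338.485,164.106) → (203.040,69.574) → (234.809,114.696). Closed: final G1 returns to the first vertex.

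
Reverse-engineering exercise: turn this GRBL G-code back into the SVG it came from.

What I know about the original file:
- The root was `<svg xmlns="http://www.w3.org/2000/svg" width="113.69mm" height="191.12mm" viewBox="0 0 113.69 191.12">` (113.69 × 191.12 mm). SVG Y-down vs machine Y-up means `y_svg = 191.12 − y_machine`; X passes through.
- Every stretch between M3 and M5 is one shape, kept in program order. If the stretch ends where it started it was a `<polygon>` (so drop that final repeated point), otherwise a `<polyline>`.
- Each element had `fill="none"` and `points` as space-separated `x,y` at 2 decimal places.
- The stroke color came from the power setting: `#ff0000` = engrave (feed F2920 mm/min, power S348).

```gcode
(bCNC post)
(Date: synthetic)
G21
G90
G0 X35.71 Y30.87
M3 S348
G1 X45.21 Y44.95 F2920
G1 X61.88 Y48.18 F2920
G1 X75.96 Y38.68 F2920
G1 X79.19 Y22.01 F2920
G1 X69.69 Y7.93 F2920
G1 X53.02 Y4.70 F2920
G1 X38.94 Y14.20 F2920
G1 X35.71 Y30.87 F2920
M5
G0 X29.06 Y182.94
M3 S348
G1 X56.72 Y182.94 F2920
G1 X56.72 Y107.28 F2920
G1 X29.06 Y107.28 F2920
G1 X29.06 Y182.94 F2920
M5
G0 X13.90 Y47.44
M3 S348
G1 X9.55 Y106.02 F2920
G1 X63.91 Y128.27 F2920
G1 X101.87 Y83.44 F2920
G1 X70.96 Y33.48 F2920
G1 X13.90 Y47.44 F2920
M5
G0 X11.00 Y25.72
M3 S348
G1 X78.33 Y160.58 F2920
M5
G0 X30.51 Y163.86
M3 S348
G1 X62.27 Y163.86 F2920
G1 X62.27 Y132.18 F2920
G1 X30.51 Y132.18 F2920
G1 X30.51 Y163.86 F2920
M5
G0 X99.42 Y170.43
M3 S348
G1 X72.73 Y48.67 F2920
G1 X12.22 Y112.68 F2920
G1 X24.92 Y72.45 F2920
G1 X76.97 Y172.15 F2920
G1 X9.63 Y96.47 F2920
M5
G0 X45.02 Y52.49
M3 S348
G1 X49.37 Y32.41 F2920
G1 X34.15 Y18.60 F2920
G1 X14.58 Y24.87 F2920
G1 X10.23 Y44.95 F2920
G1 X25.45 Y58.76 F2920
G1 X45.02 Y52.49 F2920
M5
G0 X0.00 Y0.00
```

<svg xmlns="http://www.w3.org/2000/svg" width="113.69mm" height="191.12mm" viewBox="0 0 113.69 191.12">
  <polygon points="35.71,160.25 45.21,146.17 61.88,142.94 75.96,152.44 79.19,169.11 69.69,183.19 53.02,186.42 38.94,176.92" fill="none" stroke="#ff0000"/>
  <polygon points="29.06,8.18 56.72,8.18 56.72,83.84 29.06,83.84" fill="none" stroke="#ff0000"/>
  <polygon points="13.90,143.68 9.55,85.10 63.91,62.85 101.87,107.68 70.96,157.64" fill="none" stroke="#ff0000"/>
  <polyline points="11.00,165.40 78.33,30.54" fill="none" stroke="#ff0000"/>
  <polygon points="30.51,27.26 62.27,27.26 62.27,58.94 30.51,58.94" fill="none" stroke="#ff0000"/>
  <polyline points="99.42,20.69 72.73,142.45 12.22,78.44 24.92,118.67 76.97,18.97 9.63,94.65" fill="none" stroke="#ff0000"/>
  <polygon points="45.02,138.63 49.37,158.71 34.15,172.52 14.58,166.25 10.23,146.17 25.45,132.36" fill="none" stroke="#ff0000"/>
</svg>

y_svg = 191.12 − y_m. Every run uses S348, so all elements get stroke `#ff0000` (engrave).

[1] closed run; points: 35.71,160.25 45.21,146.17 61.88,142.94 75.96,152.44 79.19,169.11 69.69,183.19 53.02,186.42 38.94,176.92

[2] closed run; points: 29.06,8.18 56.72,8.18 56.72,83.84 29.06,83.84

[3] closed run; points: 13.90,143.68 9.55,85.10 63.91,62.85 101.87,107.68 70.96,157.64

[4] open run; points: 11.00,165.40 78.33,30.54

[5] closed run; points: 30.51,27.26 62.27,27.26 62.27,58.94 30.51,58.94

[6] open run; points: 99.42,20.69 72.73,142.45 12.22,78.44 24.92,118.67 76.97,18.97 9.63,94.65

[7] closed run; points: 45.02,138.63 49.37,158.71 34.15,172.52 14.58,166.25 10.23,146.17 25.45,132.36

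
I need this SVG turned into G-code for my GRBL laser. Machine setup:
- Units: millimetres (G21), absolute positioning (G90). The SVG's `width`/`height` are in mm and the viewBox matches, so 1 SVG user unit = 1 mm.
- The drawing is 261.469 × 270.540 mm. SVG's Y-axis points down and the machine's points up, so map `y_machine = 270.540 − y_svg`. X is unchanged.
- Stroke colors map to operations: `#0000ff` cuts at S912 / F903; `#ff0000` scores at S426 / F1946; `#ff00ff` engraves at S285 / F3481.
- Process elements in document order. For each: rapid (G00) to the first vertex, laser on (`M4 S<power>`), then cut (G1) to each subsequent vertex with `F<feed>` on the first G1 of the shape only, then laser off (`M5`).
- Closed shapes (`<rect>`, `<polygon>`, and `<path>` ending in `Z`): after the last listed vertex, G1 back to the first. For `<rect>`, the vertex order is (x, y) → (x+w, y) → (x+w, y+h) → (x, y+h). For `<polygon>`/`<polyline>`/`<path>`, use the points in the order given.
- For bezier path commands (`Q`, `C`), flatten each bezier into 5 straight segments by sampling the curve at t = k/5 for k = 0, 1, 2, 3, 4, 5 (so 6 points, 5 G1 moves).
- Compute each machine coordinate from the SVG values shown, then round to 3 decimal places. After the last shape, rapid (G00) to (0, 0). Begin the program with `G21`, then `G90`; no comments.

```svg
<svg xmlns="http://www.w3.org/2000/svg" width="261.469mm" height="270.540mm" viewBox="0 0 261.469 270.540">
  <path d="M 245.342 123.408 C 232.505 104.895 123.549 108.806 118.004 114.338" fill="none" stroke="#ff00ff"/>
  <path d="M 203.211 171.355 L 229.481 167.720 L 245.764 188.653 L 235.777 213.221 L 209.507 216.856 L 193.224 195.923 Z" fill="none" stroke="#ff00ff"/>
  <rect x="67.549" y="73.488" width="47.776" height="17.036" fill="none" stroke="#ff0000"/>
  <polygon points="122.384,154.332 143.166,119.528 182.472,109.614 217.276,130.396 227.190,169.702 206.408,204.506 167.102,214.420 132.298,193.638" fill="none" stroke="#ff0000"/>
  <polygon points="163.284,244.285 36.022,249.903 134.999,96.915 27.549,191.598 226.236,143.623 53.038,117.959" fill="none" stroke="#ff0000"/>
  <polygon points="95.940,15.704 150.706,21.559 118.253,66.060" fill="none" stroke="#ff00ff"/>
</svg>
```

1 u = 1 mm; y_m = 270.540 − y.

[1] `<path>` cubic bezier, #ff00ff→engrave S285 F3481: (245.342,147.132) → (227.702,155.715) → (196.570,159.915) → (161.525,160.731) → (132.144,159.160) → (118.004,156.202)

[2] `<path>` regular polygon, #ff00ff→engrave S285 F3481: (203.211,99.185) → (229.481,102.820) → (245.764,81.887) → (235.777,57.319) → (209.507,53.684) → (193.224,74.617) → (203.211,99.185) (closed)

[3] `<rect>` rectangle, #ff0000→score S426 F1946: (67.549,197.052) → (115.325,197.052) → (115.325,180.016) → (67.549,180.016) → (67.549,197.052) (closed)

[4] `<polygon>` regular polygon, #ff0000→score S426 F1946: (122.384,116.208) → (143.166,151.012) → (182.472,160.926) → (217.276,140.144) → (227.190,100.838) → (206.408,66.034) → (167.102,56.120) → (132.298,76.902) → (122.384,116.208) (closed)

[5] `<polygon>` closed polygon, #ff0000→score S426 F1946: (163.284,26.255) → (36.022,20.637) → (134.999,173.625) → (27.549,78.942) → (226.236,126.917) → (53.038,152.581) → (163.284,26.255) (closed)

[6] `<polygon>` regular polygon, #ff00ff→engrave S285 F3481: (95.940,254.836) → (150.706,248.981) → (118.253,204.480) → (95.940,254.836) (closed)

G21
G90
G00 X245.342 Y147.132
M4 S285
G1 X227.702 Y155.715 F3481
G1 X196.570 Y159.915
G1 X161.525 Y160.731
G1 X132.144 Y159.160
G1 X118.004 Y156.202
M5
G00 X203.211 Y99.185
M4 S285
G1 X229.481 Y102.820 F3481
G1 X245.764 Y81.887
G1 X235.777 Y57.319
G1 X209.507 Y53.684
G1 X193.224 Y74.617
G1 X203.211 Y99.185
M5
G00 X67.549 Y197.052
M4 S426
G1 X115.325 Y197.052 F1946
G1 X115.325 Y180.016
G1 X67.549 Y180.016
G1 X67.549 Y197.052
M5
G00 X122.384 Y116.208
M4 S426
G1 X143.166 Y151.012 F1946
G1 X182.472 Y160.926
G1 X217.276 Y140.144
G1 X227.190 Y100.838
G1 X206.408 Y66.034
G1 X167.102 Y56.120
G1 X132.298 Y76.902
G1 X122.384 Y116.208
M5
G00 X163.284 Y26.255
M4 S426
G1 X36.022 Y20.637 F1946
G1 X134.999 Y173.625
G1 X27.549 Y78.942
G1 X226.236 Y126.917
G1 X53.038 Y152.581
G1 X163.284 Y26.255
M5
G00 X95.940 Y254.836
M4 S285
G1 X150.706 Y248.981 F3481
G1 X118.253 Y204.480
G1 X95.940 Y254.836
M5
G00 X0.000 Y0.000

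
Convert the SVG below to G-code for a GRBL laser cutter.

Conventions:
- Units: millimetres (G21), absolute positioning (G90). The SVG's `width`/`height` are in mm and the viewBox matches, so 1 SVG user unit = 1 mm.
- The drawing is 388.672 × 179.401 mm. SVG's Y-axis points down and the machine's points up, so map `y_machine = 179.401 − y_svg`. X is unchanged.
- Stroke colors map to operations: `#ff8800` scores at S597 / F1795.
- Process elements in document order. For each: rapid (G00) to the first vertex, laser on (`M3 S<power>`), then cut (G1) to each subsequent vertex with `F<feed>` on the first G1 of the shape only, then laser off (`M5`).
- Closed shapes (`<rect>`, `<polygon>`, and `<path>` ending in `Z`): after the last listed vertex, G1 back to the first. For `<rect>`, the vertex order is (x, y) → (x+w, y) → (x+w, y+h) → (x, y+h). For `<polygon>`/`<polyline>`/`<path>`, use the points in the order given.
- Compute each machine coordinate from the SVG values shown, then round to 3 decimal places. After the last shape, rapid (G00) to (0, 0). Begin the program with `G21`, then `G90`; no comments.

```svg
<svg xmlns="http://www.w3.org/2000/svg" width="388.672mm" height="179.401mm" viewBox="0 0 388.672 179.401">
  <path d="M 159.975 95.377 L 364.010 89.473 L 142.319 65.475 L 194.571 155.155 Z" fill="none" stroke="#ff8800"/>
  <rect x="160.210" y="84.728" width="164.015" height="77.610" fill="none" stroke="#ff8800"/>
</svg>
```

G21
G90
G00 X159.975 Y84.024
M3 S597
G1 X364.010 Y89.928 F1795
G1 X142.319 Y113.926
G1 X194.571 Y24.246
G1 X159.975 Y84.024
M5
G00 X160.210 Y94.673
M3 S597
G1 X324.225 Y94.673 F1795
G1 X324.225 Y17.063
G1 X160.210 Y17.063
G1 X160.210 Y94.673
M5
G00 X0.000 Y0.000

viewBox `0 0 388.672 179.401` with mm width/height → 1 unit = 1 mm. Flip: y_m = 179.401 − y_svg.

**Shape 1** — `<path>` closed polygon, stroke `#ff8800` → score (S597, F1795). Machine vertices: (159.975,84.024) → (364.010,89.928) → (142.319,113.926) → (194.571,24.246) → (159.975,84.024). Closed: final G1 returns to the first vertex.

**Shape 2** — `<rect>` rectangle, stroke `#ff8800` → score (S597, F1795). Machine vertices: (160.210,94.673) → (324.225,94.673) → (324.225,17.063) → (160.210,17.063) → (160.210,94.673). Closed: final G1 returns to the first vertex.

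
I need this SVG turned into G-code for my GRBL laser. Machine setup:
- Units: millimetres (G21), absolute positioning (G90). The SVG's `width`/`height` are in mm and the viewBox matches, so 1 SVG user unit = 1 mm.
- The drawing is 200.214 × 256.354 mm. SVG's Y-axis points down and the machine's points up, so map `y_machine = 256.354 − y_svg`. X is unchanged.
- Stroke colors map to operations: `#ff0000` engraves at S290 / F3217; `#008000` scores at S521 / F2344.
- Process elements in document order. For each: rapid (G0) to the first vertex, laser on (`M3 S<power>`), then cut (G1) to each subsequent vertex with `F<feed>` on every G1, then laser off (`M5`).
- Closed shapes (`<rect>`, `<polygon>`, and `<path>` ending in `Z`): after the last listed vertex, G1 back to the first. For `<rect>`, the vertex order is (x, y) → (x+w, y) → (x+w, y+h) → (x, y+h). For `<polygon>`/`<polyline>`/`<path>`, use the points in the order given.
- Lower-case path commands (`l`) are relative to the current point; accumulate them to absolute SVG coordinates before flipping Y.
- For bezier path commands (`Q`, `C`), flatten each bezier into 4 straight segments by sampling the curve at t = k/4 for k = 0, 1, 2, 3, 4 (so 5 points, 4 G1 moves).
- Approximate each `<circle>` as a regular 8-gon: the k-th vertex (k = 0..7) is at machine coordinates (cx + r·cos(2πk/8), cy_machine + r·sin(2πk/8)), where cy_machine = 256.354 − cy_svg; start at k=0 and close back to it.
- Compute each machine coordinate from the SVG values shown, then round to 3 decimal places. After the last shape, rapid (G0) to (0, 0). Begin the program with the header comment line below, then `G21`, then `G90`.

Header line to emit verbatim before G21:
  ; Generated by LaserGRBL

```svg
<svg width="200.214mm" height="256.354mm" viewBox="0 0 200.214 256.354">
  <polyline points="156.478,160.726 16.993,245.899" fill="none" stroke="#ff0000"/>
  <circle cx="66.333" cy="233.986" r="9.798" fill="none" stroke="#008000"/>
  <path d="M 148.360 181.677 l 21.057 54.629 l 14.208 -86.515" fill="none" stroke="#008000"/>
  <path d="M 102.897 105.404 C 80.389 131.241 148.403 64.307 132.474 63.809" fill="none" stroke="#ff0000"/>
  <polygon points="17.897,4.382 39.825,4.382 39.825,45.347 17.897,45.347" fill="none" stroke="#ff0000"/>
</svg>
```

1 u = 1 mm; y_m = 256.354 − y.

[1] `<polyline>` line segment, #ff0000→engrave S290 F3217: (156.478,95.628) → (16.993,10.455)

[2] `<circle>` circle, #008000→score S521 F2344: (76.131,22.368) → (73.261,29.296) → (66.333,32.166) → (59.405,29.296) → (56.535,22.368) → (59.405,15.440) → (66.333,12.570) → (73.261,15.440) → (76.131,22.368) (closed)

[3] `<path>` open polyline, #008000→score S521 F2344: (148.360,74.677) → (169.417,20.048) → (183.625,106.563)

[4] `<path>` cubic bezier, #ff0000→engrave S290 F3217: (102.897,150.950) → (100.263,146.479) → (115.218,161.872) → (131.407,182.202) → (132.474,192.545)

[5] `<polygon>` rectangle, #ff0000→engrave S290 F3217: (17.897,251.972) → (39.825,251.972) → (39.825,211.007) → (17.897,211.007) → (17.897,251.972) (closed)

; Generated by LaserGRBL
G21
G90
G0 X156.478 Y95.628
M3 S290
G1 X16.993 Y10.455 F3217
M5
G0 X76.131 Y22.368
M3 S521
G1 X73.261 Y29.296 F2344
G1 X66.333 Y32.166 F2344
G1 X59.405 Y29.296 F2344
G1 X56.535 Y22.368 F2344
G1 X59.405 Y15.440 F2344
G1 X66.333 Y12.570 F2344
G1 X73.261 Y15.440 F2344
G1 X76.131 Y22.368 F2344
M5
G0 X148.360 Y74.677
M3 S521
G1 X169.417 Y20.048 F2344
G1 X183.625 Y106.563 F2344
M5
G0 X102.897 Y150.950
M3 S290
G1 X100.263 Y146.479 F3217
G1 X115.218 Y161.872 F3217
G1 X131.407 Y182.202 F3217
G1 X132.474 Y192.545 F3217
M5
G0 X17.897 Y251.972
M3 S290
G1 X39.825 Y251.972 F3217
G1 X39.825 Y211.007 F3217
G1 X17.897 Y211.007 F3217
G1 X17.897 Y251.972 F3217
M5
G0 X0.000 Y0.000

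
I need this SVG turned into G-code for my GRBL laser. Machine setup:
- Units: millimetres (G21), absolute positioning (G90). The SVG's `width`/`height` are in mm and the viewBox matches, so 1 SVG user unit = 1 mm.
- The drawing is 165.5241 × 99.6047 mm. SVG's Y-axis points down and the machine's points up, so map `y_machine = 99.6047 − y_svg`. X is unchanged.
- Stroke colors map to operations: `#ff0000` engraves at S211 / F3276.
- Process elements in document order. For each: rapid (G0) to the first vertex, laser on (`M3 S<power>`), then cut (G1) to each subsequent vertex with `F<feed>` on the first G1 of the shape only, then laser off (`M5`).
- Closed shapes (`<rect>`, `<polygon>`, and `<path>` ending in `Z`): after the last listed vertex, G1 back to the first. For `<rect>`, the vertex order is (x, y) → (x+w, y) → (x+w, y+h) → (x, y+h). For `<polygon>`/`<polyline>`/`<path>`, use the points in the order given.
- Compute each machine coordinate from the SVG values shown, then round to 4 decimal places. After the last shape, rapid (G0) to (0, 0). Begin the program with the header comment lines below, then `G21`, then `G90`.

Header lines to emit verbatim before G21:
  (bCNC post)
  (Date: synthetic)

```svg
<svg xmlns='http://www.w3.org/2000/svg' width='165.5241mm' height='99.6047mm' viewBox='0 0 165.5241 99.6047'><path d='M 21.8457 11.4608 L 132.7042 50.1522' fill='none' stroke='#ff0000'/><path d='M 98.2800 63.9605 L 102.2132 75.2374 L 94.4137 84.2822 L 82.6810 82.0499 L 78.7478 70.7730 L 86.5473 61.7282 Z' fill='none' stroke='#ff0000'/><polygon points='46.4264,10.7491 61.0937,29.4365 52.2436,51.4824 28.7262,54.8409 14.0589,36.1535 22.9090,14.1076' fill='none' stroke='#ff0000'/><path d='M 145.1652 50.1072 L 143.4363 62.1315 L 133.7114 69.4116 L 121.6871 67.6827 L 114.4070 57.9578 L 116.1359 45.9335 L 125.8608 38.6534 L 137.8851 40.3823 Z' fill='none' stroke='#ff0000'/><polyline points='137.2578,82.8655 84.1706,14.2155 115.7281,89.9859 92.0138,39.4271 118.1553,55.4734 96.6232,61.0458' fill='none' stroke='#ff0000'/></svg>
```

1 u = 1 mm; y_m = 99.6047 − y.

[1] `<path>` line segment, #ff0000→engrave S211 F3276: (21.8457,88.1439) → (132.7042,49.4525)

[2] `<path>` regular polygon, #ff0000→engrave S211 F3276: (98.2800,35.6442) → (102.2132,24.3673) → (94.4137,15.3225) → (82.6810,17.5548) → (78.7478,28.8317) → (86.5473,37.8765) → (98.2800,35.6442) (closed)

[3] `<polygon>` regular polygon, #ff0000→engrave S211 F3276: (46.4264,88.8556) → (61.0937,70.1682) → (52.2436,48.1223) → (28.7262,44.7638) → (14.0589,63.4512) → (22.9090,85.4971) → (46.4264,88.8556) (closed)

[4] `<path>` regular polygon, #ff0000→engrave S211 F3276: (145.1652,49.4975) → (143.4363,37.4732) → (133.7114,30.1931) → (121.6871,31.9220) → (114.4070,41.6469) → (116.1359,53.6712) → (125.8608,60.9513) → (137.8851,59.2224) → (145.1652,49.4975) (closed)

[5] `<polyline>` open polyline, #ff0000→engrave S211 F3276: (137.2578,16.7392) → (84.1706,85.3892) → (115.7281,9.6188) → (92.0138,60.1776) → (118.1553,44.1313) → (96.6232,38.5589)

(bCNC post)
(Date: synthetic)
G21
G90
G0 X21.8457 Y88.1439
M3 S211
G1 X132.7042 Y49.4525 F3276
M5
G0 X98.2800 Y35.6442
M3 S211
G1 X102.2132 Y24.3673 F3276
G1 X94.4137 Y15.3225
G1 X82.6810 Y17.5548
G1 X78.7478 Y28.8317
G1 X86.5473 Y37.8765
G1 X98.2800 Y35.6442
M5
G0 X46.4264 Y88.8556
M3 S211
G1 X61.0937 Y70.1682 F3276
G1 X52.2436 Y48.1223
G1 X28.7262 Y44.7638
G1 X14.0589 Y63.4512
G1 X22.9090 Y85.4971
G1 X46.4264 Y88.8556
M5
G0 X145.1652 Y49.4975
M3 S211
G1 X143.4363 Y37.4732 F3276
G1 X133.7114 Y30.1931
G1 X121.6871 Y31.9220
G1 X114.4070 Y41.6469
G1 X116.1359 Y53.6712
G1 X125.8608 Y60.9513
G1 X137.8851 Y59.2224
G1 X145.1652 Y49.4975
M5
G0 X137.2578 Y16.7392
M3 S211
G1 X84.1706 Y85.3892 F3276
G1 X115.7281 Y9.6188
G1 X92.0138 Y60.1776
G1 X118.1553 Y44.1313
G1 X96.6232 Y38.5589
M5
G0 X0.0000 Y0.0000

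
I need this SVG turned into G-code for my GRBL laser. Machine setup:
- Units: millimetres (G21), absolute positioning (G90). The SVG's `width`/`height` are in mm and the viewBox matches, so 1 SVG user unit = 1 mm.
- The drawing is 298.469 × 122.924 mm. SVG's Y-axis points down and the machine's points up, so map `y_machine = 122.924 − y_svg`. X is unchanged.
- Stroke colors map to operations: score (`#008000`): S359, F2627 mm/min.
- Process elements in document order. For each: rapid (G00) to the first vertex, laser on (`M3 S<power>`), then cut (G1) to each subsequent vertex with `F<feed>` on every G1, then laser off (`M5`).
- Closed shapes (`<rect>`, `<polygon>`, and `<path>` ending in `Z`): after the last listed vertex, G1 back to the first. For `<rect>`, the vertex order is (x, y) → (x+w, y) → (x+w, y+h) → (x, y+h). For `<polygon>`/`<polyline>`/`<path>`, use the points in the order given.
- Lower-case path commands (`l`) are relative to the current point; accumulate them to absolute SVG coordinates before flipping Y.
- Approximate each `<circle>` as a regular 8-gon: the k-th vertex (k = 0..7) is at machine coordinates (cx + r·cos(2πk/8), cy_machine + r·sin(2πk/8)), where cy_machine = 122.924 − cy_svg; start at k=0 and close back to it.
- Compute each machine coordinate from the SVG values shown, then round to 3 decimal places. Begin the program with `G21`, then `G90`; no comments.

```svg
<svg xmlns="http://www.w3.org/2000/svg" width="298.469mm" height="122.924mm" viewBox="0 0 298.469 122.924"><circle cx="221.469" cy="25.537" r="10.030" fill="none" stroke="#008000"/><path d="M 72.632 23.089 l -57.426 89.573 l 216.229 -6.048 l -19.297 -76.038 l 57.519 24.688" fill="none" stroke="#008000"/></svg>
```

G21
G90
G00 X231.499 Y97.387
M3 S359
G1 X228.561 Y104.479 F2627
G1 X221.469 Y107.417 F2627
G1 X214.377 Y104.479 F2627
G1 X211.439 Y97.387 F2627
G1 X214.377 Y90.295 F2627
G1 X221.469 Y87.357 F2627
G1 X228.561 Y90.295 F2627
G1 X231.499 Y97.387 F2627
M5
G00 X72.632 Y99.835
M3 S359
G1 X15.206 Y10.262 F2627
G1 X231.435 Y16.310 F2627
G1 X212.138 Y92.348 F2627
G1 X269.657 Y67.660 F2627
M5

Since the viewBox matches the mm dimensions, user units are millimetres directly. The only transform is the Y-flip y_m = 122.924 − y_svg.

Shape 1 is a circle drawn with `<circle>`. Its stroke #008000 means score at S359, F2627. After flipping Y the toolpath is (231.499,97.387) → (228.561,104.479) → (221.469,107.417) → (214.377,104.479) → (211.439,97.387) → (214.377,90.295) → (221.469,87.357) → (228.561,90.295) → (231.499,97.387), returning to the start.

Shape 2 is a open polyline drawn with `<path>`. Its stroke #008000 means score at S359, F2627. After flipping Y the toolpath is (72.632,99.835) → (15.206,10.262) → (231.435,16.310) → (212.138,92.348) → (269.657,67.660).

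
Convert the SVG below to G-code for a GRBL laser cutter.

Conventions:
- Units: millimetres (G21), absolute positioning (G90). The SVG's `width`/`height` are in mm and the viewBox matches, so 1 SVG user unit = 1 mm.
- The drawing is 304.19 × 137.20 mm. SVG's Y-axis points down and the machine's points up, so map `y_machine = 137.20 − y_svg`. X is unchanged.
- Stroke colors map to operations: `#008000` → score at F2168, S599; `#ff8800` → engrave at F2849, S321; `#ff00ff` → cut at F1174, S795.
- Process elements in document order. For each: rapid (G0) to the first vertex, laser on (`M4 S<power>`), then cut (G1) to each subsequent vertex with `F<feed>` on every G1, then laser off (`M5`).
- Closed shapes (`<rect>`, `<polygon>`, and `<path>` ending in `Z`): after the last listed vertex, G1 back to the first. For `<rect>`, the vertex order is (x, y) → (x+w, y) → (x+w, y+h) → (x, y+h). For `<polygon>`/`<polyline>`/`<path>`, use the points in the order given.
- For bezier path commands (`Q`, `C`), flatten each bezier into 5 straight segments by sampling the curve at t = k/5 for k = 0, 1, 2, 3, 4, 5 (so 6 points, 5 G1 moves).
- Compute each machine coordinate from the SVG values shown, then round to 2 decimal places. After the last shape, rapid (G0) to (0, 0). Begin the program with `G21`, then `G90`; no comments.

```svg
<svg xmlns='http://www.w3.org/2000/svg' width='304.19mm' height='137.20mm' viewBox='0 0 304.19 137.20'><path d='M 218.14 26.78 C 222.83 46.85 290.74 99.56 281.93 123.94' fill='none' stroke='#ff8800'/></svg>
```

G21
G90
G0 X218.14 Y110.42
M4 S321
G1 X227.42 Y94.95 F2849
G1 X245.16 Y74.57 F2849
G1 X264.63 Y52.21 F2849
G1 X279.13 Y30.80 F2849
G1 X281.93 Y13.26 F2849
M5
G0 X0.00 Y0.00

1 u = 1 mm; y_m = 137.20 − y.

[1] `<path>` cubic bezier, #ff8800→engrave S321 F2849: (218.14,110.42) → (227.42,94.95) → (245.16,74.57) → (264.63,52.21) → (279.13,30.80) → (281.93,13.26)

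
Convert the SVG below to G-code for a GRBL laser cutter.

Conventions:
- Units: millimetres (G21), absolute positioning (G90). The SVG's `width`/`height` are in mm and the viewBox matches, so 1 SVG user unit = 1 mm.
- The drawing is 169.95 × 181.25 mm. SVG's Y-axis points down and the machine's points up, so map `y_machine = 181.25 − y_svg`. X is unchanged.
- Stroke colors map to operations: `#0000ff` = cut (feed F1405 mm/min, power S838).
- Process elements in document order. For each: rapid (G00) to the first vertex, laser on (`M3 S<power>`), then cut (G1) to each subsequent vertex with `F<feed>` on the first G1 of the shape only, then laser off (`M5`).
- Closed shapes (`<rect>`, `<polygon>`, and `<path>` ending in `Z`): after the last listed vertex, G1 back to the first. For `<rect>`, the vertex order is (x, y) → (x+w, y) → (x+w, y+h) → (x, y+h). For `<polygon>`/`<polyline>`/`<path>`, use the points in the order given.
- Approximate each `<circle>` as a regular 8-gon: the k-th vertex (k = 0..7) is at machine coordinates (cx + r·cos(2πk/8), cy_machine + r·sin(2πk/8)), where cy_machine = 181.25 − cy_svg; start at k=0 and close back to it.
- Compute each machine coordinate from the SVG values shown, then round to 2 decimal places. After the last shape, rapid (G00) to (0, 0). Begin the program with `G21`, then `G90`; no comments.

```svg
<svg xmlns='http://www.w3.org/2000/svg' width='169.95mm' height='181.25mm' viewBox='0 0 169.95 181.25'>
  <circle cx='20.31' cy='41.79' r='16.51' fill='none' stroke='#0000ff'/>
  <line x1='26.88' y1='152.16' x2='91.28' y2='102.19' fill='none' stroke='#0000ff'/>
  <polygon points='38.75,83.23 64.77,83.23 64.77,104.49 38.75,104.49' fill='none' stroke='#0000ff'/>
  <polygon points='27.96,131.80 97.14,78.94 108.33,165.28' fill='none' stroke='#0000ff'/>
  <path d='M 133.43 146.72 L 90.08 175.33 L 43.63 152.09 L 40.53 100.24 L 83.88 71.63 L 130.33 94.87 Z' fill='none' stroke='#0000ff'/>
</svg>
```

viewBox `0 0 169.95 181.25` with mm width/height → 1 unit = 1 mm. Flip: y_m = 181.25 − y_svg.

**Shape 1** — `<circle>` circle, stroke `#0000ff` → cut (S838, F1405). Machine vertices: (36.82,139.46) → (31.98,151.13) → (20.31,155.97) → (8.64,151.13) → (3.80,139.46) → (8.64,127.79) → (20.31,122.95) → (31.98,127.79) → (36.82,139.46). Closed: final G1 returns to the first vertex.

**Shape 2** — `<line>` line segment, stroke `#0000ff` → cut (S838, F1405). Machine vertices: (26.88,29.09) → (91.28,79.06). Open path.

**Shape 3** — `<polygon>` rectangle, stroke `#0000ff` → cut (S838, F1405). Machine vertices: (38.75,98.02) → (64.77,98.02) → (64.77,76.76) → (38.75,76.76) → (38.75,98.02). Closed: final G1 returns to the first vertex.

**Shape 4** — `<polygon>` regular polygon, stroke `#0000ff` → cut (S838, F1405). Machine vertices: (27.96,49.45) → (97.14,102.31) → (108.33,15.97) → (27.96,49.45). Closed: final G1 returns to the first vertex.

**Shape 5** — `<path>` regular polygon, stroke `#0000ff` → cut (S838, F1405). Machine vertices: (133.43,34.53) → (90.08,5.92) → (43.63,29.16) → (40.53,81.01) → (83.88,109.62) → (130.33,86.38) → (133.43,34.53). Closed: final G1 returns to the first vertex.

G21
G90
G00 X36.82 Y139.46
M3 S838
G1 X31.98 Y151.13 F1405
G1 X20.31 Y155.97
G1 X8.64 Y151.13
G1 X3.80 Y139.46
G1 X8.64 Y127.79
G1 X20.31 Y122.95
G1 X31.98 Y127.79
G1 X36.82 Y139.46
M5
G00 X26.88 Y29.09
M3 S838
G1 X91.28 Y79.06 F1405
M5
G00 X38.75 Y98.02
M3 S838
G1 X64.77 Y98.02 F1405
G1 X64.77 Y76.76
G1 X38.75 Y76.76
G1 X38.75 Y98.02
M5
G00 X27.96 Y49.45
M3 S838
G1 X97.14 Y102.31 F1405
G1 X108.33 Y15.97
G1 X27.96 Y49.45
M5
G00 X133.43 Y34.53
M3 S838
G1 X90.08 Y5.92 F1405
G1 X43.63 Y29.16
G1 X40.53 Y81.01
G1 X83.88 Y109.62
G1 X130.33 Y86.38
G1 X133.43 Y34.53
M5
G00 X0.00 Y0.00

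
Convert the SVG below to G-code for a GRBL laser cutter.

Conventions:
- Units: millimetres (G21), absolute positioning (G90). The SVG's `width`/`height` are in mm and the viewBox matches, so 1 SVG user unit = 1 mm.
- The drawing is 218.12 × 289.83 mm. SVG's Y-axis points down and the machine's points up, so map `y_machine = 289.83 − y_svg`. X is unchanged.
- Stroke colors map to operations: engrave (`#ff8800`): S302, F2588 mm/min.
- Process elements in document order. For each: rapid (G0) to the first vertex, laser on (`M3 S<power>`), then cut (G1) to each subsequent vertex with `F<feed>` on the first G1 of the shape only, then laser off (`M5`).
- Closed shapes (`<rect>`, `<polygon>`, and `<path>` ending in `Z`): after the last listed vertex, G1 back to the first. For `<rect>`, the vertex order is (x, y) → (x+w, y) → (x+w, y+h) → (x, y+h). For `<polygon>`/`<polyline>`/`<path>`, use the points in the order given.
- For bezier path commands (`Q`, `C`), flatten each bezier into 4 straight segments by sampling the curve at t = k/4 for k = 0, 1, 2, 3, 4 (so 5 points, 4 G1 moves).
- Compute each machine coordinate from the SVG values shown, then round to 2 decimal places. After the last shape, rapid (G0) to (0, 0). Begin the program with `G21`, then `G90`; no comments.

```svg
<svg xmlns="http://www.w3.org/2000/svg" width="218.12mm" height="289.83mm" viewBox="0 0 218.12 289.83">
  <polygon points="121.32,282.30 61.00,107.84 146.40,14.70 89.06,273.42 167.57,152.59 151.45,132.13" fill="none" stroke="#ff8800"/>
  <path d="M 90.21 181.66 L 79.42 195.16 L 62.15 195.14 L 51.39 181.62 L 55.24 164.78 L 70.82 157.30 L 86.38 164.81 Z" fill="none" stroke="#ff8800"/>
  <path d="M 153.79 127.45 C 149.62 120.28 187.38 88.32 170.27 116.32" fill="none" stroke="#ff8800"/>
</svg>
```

G21
G90
G0 X121.32 Y7.53
M3 S302
G1 X61.00 Y181.99 F2588
G1 X146.40 Y275.13
G1 X89.06 Y16.41
G1 X167.57 Y137.24
G1 X151.45 Y157.70
G1 X121.32 Y7.53
M5
G0 X90.21 Y108.17
M3 S302
G1 X79.42 Y94.67 F2588
G1 X62.15 Y94.69
G1 X51.39 Y108.21
G1 X55.24 Y125.05
G1 X70.82 Y132.53
G1 X86.38 Y125.02
G1 X90.21 Y108.17
M5
G0 X153.79 Y162.38
M3 S302
G1 X157.01 Y171.08 F2588
G1 X166.88 Y181.13
G1 X174.33 Y184.59
G1 X170.27 Y173.51
M5
G0 X0.00 Y0.00

viewBox `0 0 218.12 289.83` with mm width/height → 1 unit = 1 mm. Flip: y_m = 289.83 − y_svg.

**Shape 1** — `<polygon>` closed polygon, stroke `#ff8800` → engrave (S302, F2588). Machine vertices: (121.32,7.53) → (61.00,181.99) → (146.40,275.13) → (89.06,16.41) → (167.57,137.24) → (151.45,157.70) → (121.32,7.53). Closed: final G1 returns to the first vertex.

**Shape 2** — `<path>` regular polygon, stroke `#ff8800` → engrave (S302, F2588). Machine vertices: (90.21,108.17) → (79.42,94.67) → (62.15,94.69) → (51.39,108.21) → (55.24,125.05) → (70.82,132.53) → (86.38,125.02) → (90.21,108.17). Closed: final G1 returns to the first vertex.

**Shape 3** — `<path>` cubic bezier, stroke `#ff8800` → engrave (S302, F2588). Control points (SVG): P0=(153.79,127.45), P1=(149.62,120.28), P2=(187.38,88.32), P3=(170.27,116.32); sampled at t=k/4. Machine vertices: (153.79,162.38) → (157.01,171.08) → (166.88,181.13) → (174.33,184.59) → (170.27,173.51). Open path.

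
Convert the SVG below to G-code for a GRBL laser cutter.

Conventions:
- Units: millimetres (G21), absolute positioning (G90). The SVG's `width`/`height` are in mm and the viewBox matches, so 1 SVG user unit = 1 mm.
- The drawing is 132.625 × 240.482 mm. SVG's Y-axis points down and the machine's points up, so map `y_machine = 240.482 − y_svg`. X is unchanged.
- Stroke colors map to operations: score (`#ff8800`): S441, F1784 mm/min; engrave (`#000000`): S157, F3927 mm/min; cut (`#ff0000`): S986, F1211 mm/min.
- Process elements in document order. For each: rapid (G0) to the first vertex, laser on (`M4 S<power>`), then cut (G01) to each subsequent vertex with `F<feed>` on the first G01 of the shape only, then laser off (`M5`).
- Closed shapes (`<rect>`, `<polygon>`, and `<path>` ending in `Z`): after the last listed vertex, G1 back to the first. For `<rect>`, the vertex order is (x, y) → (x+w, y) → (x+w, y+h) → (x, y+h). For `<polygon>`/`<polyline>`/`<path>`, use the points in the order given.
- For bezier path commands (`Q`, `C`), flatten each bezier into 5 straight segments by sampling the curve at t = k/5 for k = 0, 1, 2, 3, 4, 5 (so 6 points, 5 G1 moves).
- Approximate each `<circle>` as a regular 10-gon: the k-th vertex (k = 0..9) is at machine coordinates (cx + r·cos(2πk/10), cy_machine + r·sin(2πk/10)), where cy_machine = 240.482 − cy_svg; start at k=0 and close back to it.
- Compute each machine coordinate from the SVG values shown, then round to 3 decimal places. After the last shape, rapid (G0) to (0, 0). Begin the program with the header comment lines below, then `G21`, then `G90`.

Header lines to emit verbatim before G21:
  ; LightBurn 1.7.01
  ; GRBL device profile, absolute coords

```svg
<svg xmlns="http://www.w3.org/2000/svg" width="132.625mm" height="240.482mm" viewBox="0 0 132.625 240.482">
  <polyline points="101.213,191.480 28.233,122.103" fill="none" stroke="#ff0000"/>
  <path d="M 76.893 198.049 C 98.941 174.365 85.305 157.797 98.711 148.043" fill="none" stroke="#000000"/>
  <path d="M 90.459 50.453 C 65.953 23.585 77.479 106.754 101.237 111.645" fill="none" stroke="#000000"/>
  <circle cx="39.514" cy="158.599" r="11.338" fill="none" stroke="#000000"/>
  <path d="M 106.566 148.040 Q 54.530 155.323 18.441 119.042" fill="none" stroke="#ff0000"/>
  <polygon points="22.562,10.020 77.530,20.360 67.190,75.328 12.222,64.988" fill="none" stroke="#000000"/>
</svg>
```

; LightBurn 1.7.01
; GRBL device profile, absolute coords
G21
G90
G0 X101.213 Y49.002
M4 S986
G01 X28.233 Y118.379 F1211
M5
G0 X76.893 Y42.433
M4 S157
G01 X86.342 Y55.792 F3927
G01 X90.237 Y67.457
G01 X91.589 Y77.444
G01 X93.411 Y85.767
G01 X98.711 Y92.439
M5
G0 X90.459 Y190.029
M4 S157
G01 X79.889 Y194.452 F3927
G01 X76.824 Y181.505
G01 X80.122 Y160.227
G01 X88.640 Y139.658
G01 X101.237 Y128.837
M5
G0 X50.852 Y81.883
M4 S157
G01 X48.687 Y88.547 F3927
G01 X43.018 Y92.666
G01 X36.010 Y92.666
G01 X30.341 Y88.547
G01 X28.176 Y81.883
G01 X30.341 Y75.219
G01 X36.010 Y71.100
G01 X43.018 Y71.100
G01 X48.687 Y75.219
G01 X50.852 Y81.883
M5
G0 X106.566 Y92.442
M4 S986
G01 X86.389 Y91.271 F1211
G01 X67.489 Y93.586
G01 X49.864 Y99.385
G01 X33.514 Y108.670
G01 X18.441 Y121.440
M5
G0 X22.562 Y230.462
M4 S157
G01 X77.530 Y220.122 F3927
G01 X67.190 Y165.154
G01 X12.222 Y175.494
G01 X22.562 Y230.462
M5
G0 X0.000 Y0.000

Since the viewBox matches the mm dimensions, user units are millimetres directly. The only transform is the Y-flip y_m = 240.482 − y_svg.

Shape 1 is a line segment drawn with `<polyline>`. Its stroke #ff0000 means cut at S986, F1211. After flipping Y the toolpath is (101.213,49.002) → (28.233,118.379).

Shape 2 is a cubic bezier drawn with `<path>`. Its stroke #000000 means engrave at S157, F3927. After flipping Y the toolpath is (76.893,42.433) → (86.342,55.792) → (90.237,67.457) → (91.589,77.444) → (93.411,85.767) → (98.711,92.439).

Shape 3 is a cubic bezier drawn with `<path>`. Its stroke #000000 means engrave at S157, F3927. After flipping Y the toolpath is (90.459,190.029) → (79.889,194.452) → (76.824,181.505) → (80.122,160.227) → (88.640,139.658) → (101.237,128.837).

Shape 4 is a circle drawn with `<circle>`. Its stroke #000000 means engrave at S157, F3927. After flipping Y the toolpath is (50.852,81.883) → (48.687,88.547) → (43.018,92.666) → (36.010,92.666) → (30.341,88.547) → (28.176,81.883) → (30.341,75.219) → (36.010,71.100) → (43.018,71.100) → (48.687,75.219) → (50.852,81.883), returning to the start.

Shape 5 is a quadratic bezier drawn with `<path>`. Its stroke #ff0000 means cut at S986, F1211. After flipping Y the toolpath is (106.566,92.442) → (86.389,91.271) → (67.489,93.586) → (49.864,99.385) → (33.514,108.670) → (18.441,121.440).

Shape 6 is a regular polygon drawn with `<polygon>`. Its stroke #000000 means engrave at S157, F3927. After flipping Y the toolpath is (22.562,230.462) → (77.530,220.122) → (67.190,165.154) → (12.222,175.494) → (22.562,230.462), returning to the start.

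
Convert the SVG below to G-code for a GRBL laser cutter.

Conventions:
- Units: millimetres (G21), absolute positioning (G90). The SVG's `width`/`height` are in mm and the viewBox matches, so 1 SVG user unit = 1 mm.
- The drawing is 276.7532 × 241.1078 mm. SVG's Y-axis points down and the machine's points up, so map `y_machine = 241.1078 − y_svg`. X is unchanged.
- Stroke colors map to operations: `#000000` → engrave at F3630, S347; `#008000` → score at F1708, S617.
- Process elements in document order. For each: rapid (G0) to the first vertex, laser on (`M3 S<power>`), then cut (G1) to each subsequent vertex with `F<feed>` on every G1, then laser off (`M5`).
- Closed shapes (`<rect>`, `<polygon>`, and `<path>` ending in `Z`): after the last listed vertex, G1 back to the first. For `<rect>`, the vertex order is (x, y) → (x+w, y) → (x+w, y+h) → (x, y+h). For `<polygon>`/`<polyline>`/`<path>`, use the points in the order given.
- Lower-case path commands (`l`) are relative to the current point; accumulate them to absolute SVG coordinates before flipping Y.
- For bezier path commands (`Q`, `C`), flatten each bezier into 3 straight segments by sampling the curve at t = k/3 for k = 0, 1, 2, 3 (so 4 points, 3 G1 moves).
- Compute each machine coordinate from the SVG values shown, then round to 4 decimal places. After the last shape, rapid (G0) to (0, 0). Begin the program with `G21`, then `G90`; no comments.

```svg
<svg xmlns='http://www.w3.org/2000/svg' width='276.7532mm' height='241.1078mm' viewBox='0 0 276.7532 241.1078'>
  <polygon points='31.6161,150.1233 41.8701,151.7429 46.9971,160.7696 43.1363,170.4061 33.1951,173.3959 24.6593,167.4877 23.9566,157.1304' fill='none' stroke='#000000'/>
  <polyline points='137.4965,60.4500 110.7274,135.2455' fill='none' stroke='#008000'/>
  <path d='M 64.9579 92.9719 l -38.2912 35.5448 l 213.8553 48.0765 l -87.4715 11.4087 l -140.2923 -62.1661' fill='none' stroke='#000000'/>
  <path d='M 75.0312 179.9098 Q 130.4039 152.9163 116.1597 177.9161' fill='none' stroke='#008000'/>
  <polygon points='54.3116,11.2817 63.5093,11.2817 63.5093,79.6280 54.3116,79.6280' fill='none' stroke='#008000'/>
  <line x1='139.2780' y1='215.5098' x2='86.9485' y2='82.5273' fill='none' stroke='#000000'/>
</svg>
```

G21
G90
G0 X31.6161 Y90.9845
M3 S347
G1 X41.8701 Y89.3649 F3630
G1 X46.9971 Y80.3382 F3630
G1 X43.1363 Y70.7017 F3630
G1 X33.1951 Y67.7119 F3630
G1 X24.6593 Y73.6201 F3630
G1 X23.9566 Y83.9774 F3630
G1 X31.6161 Y90.9845 F3630
M5
G0 X137.4965 Y180.6578
M3 S617
G1 X110.7274 Y105.8623 F1708
M5
G0 X64.9579 Y148.1359
M3 S347
G1 X26.6667 Y112.5911 F3630
G1 X240.5220 Y64.5146 F3630
G1 X153.0505 Y53.1059 F3630
G1 X12.7582 Y115.2720 F3630
M5
G0 X75.0312 Y61.1980
M3 S617
G1 X104.2111 Y73.4166 F1708
G1 X117.9206 Y74.0812 F1708
G1 X116.1597 Y63.1917 F1708
M5
G0 X54.3116 Y229.8261
M3 S617
G1 X63.5093 Y229.8261 F1708
G1 X63.5093 Y161.4798 F1708
G1 X54.3116 Y161.4798 F1708
G1 X54.3116 Y229.8261 F1708
M5
G0 X139.2780 Y25.5980
M3 S347
G1 X86.9485 Y158.5805 F3630
M5
G0 X0.0000 Y0.0000

viewBox `0 0 276.7532 241.1078` with mm width/height → 1 unit = 1 mm. Flip: y_m = 241.1078 − y_svg.

**Shape 1** — `<polygon>` regular polygon, stroke `#000000` → engrave (S347, F3630). Machine vertices: (31.6161,90.9845) → (41.8701,89.3649) → (46.9971,80.3382) → (43.1363,70.7017) → (33.1951,67.7119) → (24.6593,73.6201) → (23.9566,83.9774) → (31.6161,90.9845). Closed: final G1 returns to the first vertex.

**Shape 2** — `<polyline>` line segment, stroke `#008000` → score (S617, F1708). Machine vertices: (137.4965,180.6578) → (110.7274,105.8623). Open path.

**Shape 3** — `<path>` open polyline, stroke `#000000` → engrave (S347, F3630). Machine vertices: (64.9579,148.1359) → (26.6667,112.5911) → (240.5220,64.5146) → (153.0505,53.1059) → (12.7582,115.2720). Open path.

**Shape 4** — `<path>` quadratic bezier, stroke `#008000` → score (S617, F1708). Control points (SVG): P0=(75.0312,179.9098), P1=(130.4039,152.9163), P2=(116.1597,177.9161); sampled at t=k/3. Machine vertices: (75.0312,61.1980) → (104.2111,73.4166) → (117.9206,74.0812) → (116.1597,63.1917). Open path.

**Shape 5** — `<polygon>` rectangle, stroke `#008000` → score (S617, F1708). Machine vertices: (54.3116,229.8261) → (63.5093,229.8261) → (63.5093,161.4798) → (54.3116,161.4798) → (54.3116,229.8261). Closed: final G1 returns to the first vertex.

**Shape 6** — `<line>` line segment, stroke `#000000` → engrave (S347, F3630). Machine vertices: (139.2780,25.5980) → (86.9485,158.5805). Open path.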